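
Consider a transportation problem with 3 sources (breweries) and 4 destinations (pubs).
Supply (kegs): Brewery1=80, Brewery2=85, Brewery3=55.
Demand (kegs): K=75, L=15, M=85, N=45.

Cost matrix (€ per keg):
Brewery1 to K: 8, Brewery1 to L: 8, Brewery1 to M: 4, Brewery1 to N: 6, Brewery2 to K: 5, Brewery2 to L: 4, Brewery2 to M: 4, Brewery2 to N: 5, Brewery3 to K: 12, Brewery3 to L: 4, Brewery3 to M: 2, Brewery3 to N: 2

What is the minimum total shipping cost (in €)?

855

Optimal allocation:
  Brewery1 to M: 80 kegs
  Brewery2 to K: 75 kegs
  Brewery2 to L: 10 kegs
  Brewery3 to L: 5 kegs
  Brewery3 to M: 5 kegs
  Brewery3 to N: 45 kegs
Total cost = €855.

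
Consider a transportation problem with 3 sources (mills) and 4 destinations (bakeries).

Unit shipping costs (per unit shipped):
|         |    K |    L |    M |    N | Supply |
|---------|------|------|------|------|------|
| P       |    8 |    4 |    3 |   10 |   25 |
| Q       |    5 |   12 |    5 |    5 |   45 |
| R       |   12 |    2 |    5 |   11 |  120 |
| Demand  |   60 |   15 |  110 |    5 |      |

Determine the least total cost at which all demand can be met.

One minimum-cost allocation:
  P to K: 20 × 8 = 160
  P to M: 5 × 3 = 15
  Q to K: 40 × 5 = 200
  Q to N: 5 × 5 = 25
  R to L: 15 × 2 = 30
  R to M: 105 × 5 = 525
Total = 160 + 15 + 200 + 25 + 30 + 525 = 955.
(Supply check: P ships 25; Q ships 45; R ships 120.)

955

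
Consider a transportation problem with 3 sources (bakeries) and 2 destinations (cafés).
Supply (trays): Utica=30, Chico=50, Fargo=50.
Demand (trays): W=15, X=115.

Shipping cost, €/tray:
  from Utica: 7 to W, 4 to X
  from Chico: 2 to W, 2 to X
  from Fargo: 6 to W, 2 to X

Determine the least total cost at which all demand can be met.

A cheapest plan:
  Utica->X: 30 × €4 = €120
  Chico->W: 15 × €2 = €30
  Chico->X: 35 × €2 = €70
  Fargo->X: 50 × €2 = €100
Total = 120 + 30 + 70 + 100 = €320.

320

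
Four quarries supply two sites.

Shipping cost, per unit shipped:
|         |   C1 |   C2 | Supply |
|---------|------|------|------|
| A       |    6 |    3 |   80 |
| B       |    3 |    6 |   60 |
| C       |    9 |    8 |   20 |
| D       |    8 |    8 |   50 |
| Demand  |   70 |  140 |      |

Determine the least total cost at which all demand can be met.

980

Optimal allocation:
  A–C2: 80 × 3 = 240
  B–C1: 60 × 3 = 180
  C–C2: 20 × 8 = 160
  D–C1: 10 × 8 = 80
  D–C2: 40 × 8 = 320
Total = 240 + 180 + 160 + 80 + 320 = 980.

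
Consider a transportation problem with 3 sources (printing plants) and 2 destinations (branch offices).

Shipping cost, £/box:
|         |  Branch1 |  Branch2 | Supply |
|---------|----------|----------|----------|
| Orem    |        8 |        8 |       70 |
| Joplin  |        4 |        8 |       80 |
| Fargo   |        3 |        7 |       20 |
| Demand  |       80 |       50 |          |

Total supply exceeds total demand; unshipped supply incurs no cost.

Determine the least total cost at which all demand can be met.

700

One minimum-cost allocation:
  Orem–Branch2: 50 × £8 = £400
  Joplin–Branch1: 60 × £4 = £240
  Fargo–Branch1: 20 × £3 = £60
Total = 400 + 240 + 60 = £700.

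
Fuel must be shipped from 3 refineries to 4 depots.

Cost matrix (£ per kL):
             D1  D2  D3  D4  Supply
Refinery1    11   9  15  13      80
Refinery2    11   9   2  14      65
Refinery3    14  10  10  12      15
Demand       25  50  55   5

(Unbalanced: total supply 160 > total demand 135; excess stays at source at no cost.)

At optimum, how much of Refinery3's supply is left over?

10

Minimum-cost shipments:
  Refinery1→D1: 15 × £11 = £165
  Refinery1→D2: 50 × £9 = £450
  Refinery2→D1: 10 × £11 = £110
  Refinery2→D3: 55 × £2 = £110
  Refinery3→D4: 5 × £12 = £60
Total cost = £895.
Refinery3 ships 5 of its 15, leaving 10.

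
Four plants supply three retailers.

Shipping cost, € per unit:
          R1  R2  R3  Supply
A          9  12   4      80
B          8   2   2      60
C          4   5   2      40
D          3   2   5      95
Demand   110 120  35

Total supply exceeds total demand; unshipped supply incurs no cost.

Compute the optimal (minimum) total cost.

960

An optimal shipping plan:
  A–R1: 35 × €9 = €315
  A–R3: 35 × €4 = €140
  B–R2: 60 × €2 = €120
  C–R1: 40 × €4 = €160
  D–R1: 35 × €3 = €105
  D–R2: 60 × €2 = €120
Total = 315 + 140 + 120 + 160 + 105 + 120 = €960.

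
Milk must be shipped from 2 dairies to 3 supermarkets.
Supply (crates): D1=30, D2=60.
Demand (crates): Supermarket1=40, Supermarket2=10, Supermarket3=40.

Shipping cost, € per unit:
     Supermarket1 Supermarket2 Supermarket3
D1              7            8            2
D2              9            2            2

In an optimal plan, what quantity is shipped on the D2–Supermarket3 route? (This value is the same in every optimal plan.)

Solving gives:
  D1 to Supermarket1: 30 × €7 = €210
  D2 to Supermarket1: 10 × €9 = €90
  D2 to Supermarket2: 10 × €2 = €20
  D2 to Supermarket3: 40 × €2 = €80
Total cost = €400.
So D2→Supermarket3 carries 40 crates.

40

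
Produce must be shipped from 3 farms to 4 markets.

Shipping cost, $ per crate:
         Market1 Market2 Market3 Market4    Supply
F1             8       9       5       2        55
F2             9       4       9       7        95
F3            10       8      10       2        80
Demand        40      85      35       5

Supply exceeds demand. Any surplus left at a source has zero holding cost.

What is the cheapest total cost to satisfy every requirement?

Optimal allocation:
  F1->Market1: 20 × $8 = $160
  F1->Market3: 35 × $5 = $175
  F2->Market1: 10 × $9 = $90
  F2->Market2: 85 × $4 = $340
  F3->Market1: 10 × $10 = $100
  F3->Market4: 5 × $2 = $10
Total = 160 + 175 + 90 + 340 + 100 + 10 = $875.

875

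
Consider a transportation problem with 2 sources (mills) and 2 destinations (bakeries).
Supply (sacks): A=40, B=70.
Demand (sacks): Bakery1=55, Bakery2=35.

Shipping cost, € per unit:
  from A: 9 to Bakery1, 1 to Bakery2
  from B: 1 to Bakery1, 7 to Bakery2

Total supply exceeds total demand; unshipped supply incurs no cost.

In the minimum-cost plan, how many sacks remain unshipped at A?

An optimal plan:
  A->Bakery2: 35 × €1 = €35
  B->Bakery1: 55 × €1 = €55
Total cost = €90.
A ships 35 of its 40, leaving 5.

5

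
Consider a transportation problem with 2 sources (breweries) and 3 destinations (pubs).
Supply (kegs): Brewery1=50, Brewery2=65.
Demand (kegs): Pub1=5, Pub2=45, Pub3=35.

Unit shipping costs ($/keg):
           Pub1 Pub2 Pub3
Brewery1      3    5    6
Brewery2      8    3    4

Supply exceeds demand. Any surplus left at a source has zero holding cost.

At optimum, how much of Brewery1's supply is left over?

30

An optimal plan:
  Brewery1 to Pub1: 5 kegs
  Brewery1 to Pub2: 15 kegs
  Brewery2 to Pub2: 30 kegs
  Brewery2 to Pub3: 35 kegs
Total cost = $320.
Brewery1 ships 20 of its 50, leaving 30.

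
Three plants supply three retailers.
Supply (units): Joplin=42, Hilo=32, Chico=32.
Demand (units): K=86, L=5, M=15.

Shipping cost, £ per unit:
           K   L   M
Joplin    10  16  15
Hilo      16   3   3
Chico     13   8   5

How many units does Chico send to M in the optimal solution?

The minimum-cost plan:
  Joplin→K: 42 × £10 = £420
  Hilo→K: 12 × £16 = £192
  Hilo→L: 5 × £3 = £15
  Hilo→M: 15 × £3 = £45
  Chico→K: 32 × £13 = £416
Total cost = £1088.
The route Chico→M is not used.

0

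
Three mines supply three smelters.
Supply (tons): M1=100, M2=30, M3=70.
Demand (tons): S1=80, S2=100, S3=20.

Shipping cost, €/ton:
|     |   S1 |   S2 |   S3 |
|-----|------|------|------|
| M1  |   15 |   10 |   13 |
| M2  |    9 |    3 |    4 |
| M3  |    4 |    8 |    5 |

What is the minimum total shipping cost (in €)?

1440

One minimum-cost allocation:
  M1->S1: 10 × €15 = €150
  M1->S2: 90 × €10 = €900
  M2->S2: 10 × €3 = €30
  M2->S3: 20 × €4 = €80
  M3->S1: 70 × €4 = €280
Total = 150 + 900 + 30 + 80 + 280 = €1440.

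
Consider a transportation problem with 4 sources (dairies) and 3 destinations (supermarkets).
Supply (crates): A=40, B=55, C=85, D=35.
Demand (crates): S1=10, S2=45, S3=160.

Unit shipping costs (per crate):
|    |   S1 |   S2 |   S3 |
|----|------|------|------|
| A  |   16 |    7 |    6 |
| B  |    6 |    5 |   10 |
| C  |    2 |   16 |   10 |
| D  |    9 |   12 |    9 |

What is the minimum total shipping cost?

An optimal shipping plan:
  A→S3: 40 × 6 = 240
  B→S2: 45 × 5 = 225
  B→S3: 10 × 10 = 100
  C→S1: 10 × 2 = 20
  C→S3: 75 × 10 = 750
  D→S3: 35 × 9 = 315
Total = 240 + 225 + 100 + 20 + 750 + 315 = 1650.

1650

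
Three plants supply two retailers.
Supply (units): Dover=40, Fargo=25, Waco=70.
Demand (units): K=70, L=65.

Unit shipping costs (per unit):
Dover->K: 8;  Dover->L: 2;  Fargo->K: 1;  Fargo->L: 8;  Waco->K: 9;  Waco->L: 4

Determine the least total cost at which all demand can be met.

610

One minimum-cost allocation:
  Dover to L: 40 × 2 = 80
  Fargo to K: 25 × 1 = 25
  Waco to K: 45 × 9 = 405
  Waco to L: 25 × 4 = 100
Total = 80 + 25 + 405 + 100 = 610.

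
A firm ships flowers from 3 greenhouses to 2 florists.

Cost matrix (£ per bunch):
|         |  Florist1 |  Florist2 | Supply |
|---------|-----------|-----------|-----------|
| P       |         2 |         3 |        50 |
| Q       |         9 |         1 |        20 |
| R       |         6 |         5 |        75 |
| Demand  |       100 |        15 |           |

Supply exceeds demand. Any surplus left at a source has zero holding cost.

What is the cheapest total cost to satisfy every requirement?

415

A cheapest plan:
  P->Florist1: 50 × £2 = £100
  Q->Florist2: 15 × £1 = £15
  R->Florist1: 50 × £6 = £300
Total = 100 + 15 + 300 = £415.
(Supply check: P ships 50; Q ships 15; R ships 50.)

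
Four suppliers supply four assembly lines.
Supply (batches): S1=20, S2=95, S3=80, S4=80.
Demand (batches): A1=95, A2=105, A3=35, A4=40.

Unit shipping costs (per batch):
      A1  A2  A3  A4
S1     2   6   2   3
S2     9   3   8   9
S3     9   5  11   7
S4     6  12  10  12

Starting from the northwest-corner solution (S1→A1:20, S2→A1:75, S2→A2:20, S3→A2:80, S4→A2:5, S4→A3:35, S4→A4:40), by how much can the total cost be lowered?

Current plan cost = 20·2 + 75·9 + 20·3 + 80·5 + 5·12 + 35·10 + 40·12 = 2065.
Optimal plan:
  S1–A3: 20 batches
  S2–A2: 80 batches
  S2–A3: 15 batches
  S3–A1: 15 batches
  S3–A2: 25 batches
  S3–A4: 40 batches
  S4–A1: 80 batches
Optimal cost = 1420.
Saving = 2065 − 1420 = 645.

645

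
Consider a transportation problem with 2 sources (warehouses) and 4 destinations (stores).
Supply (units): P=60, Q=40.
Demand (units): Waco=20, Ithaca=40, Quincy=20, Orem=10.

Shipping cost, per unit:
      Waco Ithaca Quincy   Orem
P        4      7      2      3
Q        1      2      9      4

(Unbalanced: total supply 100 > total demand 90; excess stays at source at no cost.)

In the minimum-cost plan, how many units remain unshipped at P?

10

An optimal plan:
  P to Waco: 20 × 4 = 80
  P to Quincy: 20 × 2 = 40
  P to Orem: 10 × 3 = 30
  Q to Ithaca: 40 × 2 = 80
Total cost = 230.
P ships 50 of its 60, leaving 10.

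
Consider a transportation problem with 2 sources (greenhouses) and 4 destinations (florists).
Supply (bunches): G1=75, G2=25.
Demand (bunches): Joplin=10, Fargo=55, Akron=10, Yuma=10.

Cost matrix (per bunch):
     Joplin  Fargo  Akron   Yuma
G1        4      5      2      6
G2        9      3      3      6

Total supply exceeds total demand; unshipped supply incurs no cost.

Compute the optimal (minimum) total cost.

345

A cheapest plan:
  G1→Joplin: 10 × 4 = 40
  G1→Fargo: 30 × 5 = 150
  G1→Akron: 10 × 2 = 20
  G1→Yuma: 10 × 6 = 60
  G2→Fargo: 25 × 3 = 75
Total = 40 + 150 + 20 + 60 + 75 = 345.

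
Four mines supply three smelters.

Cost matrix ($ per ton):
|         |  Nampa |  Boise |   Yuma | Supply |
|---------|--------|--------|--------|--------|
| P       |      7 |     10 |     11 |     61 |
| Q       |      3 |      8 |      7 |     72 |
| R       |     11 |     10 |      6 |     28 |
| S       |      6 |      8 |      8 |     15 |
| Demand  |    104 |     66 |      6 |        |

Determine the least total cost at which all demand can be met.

One minimum-cost allocation:
  P–Nampa: 32 × $7 = $224
  P–Boise: 29 × $10 = $290
  Q–Nampa: 72 × $3 = $216
  R–Boise: 22 × $10 = $220
  R–Yuma: 6 × $6 = $36
  S–Boise: 15 × $8 = $120
Total = 224 + 290 + 216 + 220 + 36 + 120 = $1106.
(Supply check: P ships 61; Q ships 72; R ships 28; S ships 15.)

1106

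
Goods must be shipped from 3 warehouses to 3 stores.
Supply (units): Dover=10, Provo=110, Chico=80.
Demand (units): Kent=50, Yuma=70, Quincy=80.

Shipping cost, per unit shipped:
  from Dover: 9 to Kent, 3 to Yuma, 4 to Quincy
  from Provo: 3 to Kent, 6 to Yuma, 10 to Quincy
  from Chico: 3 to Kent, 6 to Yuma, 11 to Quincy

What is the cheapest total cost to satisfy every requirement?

1310

One minimum-cost allocation:
  Dover–Quincy: 10 × 4 = 40
  Provo–Kent: 40 × 3 = 120
  Provo–Quincy: 70 × 10 = 700
  Chico–Kent: 10 × 3 = 30
  Chico–Yuma: 70 × 6 = 420
Total = 40 + 120 + 700 + 30 + 420 = 1310.
(Supply check: Dover ships 10; Provo ships 110; Chico ships 80.)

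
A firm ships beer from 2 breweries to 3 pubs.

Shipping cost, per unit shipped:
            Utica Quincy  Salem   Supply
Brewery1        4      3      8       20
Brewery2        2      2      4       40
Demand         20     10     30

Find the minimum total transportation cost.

An optimal shipping plan:
  Brewery1->Utica: 10 × 4 = 40
  Brewery1->Quincy: 10 × 3 = 30
  Brewery2->Utica: 10 × 2 = 20
  Brewery2->Salem: 30 × 4 = 120
Total = 40 + 30 + 20 + 120 = 210.

210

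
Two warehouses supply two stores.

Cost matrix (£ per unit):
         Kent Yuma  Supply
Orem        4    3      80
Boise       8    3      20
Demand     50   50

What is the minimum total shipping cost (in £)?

One minimum-cost allocation:
  Orem->Kent: 50 units
  Orem->Yuma: 30 units
  Boise->Yuma: 20 units
Total cost = £350.
(Supply check: Orem ships 80; Boise ships 20.)

350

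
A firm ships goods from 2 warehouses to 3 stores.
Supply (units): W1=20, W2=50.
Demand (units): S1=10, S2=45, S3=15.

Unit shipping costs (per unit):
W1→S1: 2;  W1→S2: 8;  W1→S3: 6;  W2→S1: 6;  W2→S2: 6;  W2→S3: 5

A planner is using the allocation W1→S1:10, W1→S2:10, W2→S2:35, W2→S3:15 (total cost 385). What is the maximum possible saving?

Current plan cost = 10·2 + 10·8 + 35·6 + 15·5 = 385.
Optimal plan:
  W1–S1: 10 × 2 = 20
  W1–S3: 10 × 6 = 60
  W2–S2: 45 × 6 = 270
  W2–S3: 5 × 5 = 25
Optimal cost = 375.
Saving = 385 − 375 = 10.

10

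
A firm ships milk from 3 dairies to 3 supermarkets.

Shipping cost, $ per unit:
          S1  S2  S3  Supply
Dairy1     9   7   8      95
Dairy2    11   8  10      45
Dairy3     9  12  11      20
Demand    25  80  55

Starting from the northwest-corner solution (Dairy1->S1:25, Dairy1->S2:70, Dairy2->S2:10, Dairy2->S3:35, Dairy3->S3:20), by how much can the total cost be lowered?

95

Current plan cost = 25·9 + 70·7 + 10·8 + 35·10 + 20·11 = $1365.
Optimal plan:
  Dairy1→S1: 5 × $9 = $45
  Dairy1→S2: 35 × $7 = $245
  Dairy1→S3: 55 × $8 = $440
  Dairy2→S2: 45 × $8 = $360
  Dairy3→S1: 20 × $9 = $180
Optimal cost = $1270.
Saving = 1365 − 1270 = $95.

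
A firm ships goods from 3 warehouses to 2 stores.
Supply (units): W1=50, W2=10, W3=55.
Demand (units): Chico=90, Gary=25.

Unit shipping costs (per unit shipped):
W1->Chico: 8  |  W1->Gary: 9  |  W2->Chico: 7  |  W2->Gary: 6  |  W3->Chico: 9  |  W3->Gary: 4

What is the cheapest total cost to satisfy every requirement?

One minimum-cost allocation:
  W1→Chico: 50 × 8 = 400
  W2→Chico: 10 × 7 = 70
  W3→Chico: 30 × 9 = 270
  W3→Gary: 25 × 4 = 100
Total = 400 + 70 + 270 + 100 = 840.

840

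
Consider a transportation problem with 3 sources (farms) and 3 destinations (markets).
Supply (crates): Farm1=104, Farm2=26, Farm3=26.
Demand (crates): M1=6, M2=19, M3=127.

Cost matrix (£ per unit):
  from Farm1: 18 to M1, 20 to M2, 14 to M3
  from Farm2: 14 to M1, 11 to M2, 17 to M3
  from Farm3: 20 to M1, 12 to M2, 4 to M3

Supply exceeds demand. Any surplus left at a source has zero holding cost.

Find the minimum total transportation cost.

One minimum-cost allocation:
  Farm1→M3: 101 × £14 = £1414
  Farm2→M1: 6 × £14 = £84
  Farm2→M2: 19 × £11 = £209
  Farm3→M3: 26 × £4 = £104
Total = 1414 + 84 + 209 + 104 = £1811.

1811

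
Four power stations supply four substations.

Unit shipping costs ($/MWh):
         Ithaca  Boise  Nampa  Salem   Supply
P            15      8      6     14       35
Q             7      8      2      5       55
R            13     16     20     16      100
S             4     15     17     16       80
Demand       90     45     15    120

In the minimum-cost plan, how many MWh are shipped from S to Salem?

Optimal shipments:
  P–Boise: 35 MWh
  Q–Nampa: 15 MWh
  Q–Salem: 40 MWh
  R–Ithaca: 10 MWh
  R–Boise: 10 MWh
  R–Salem: 80 MWh
  S–Ithaca: 80 MWh
Total cost = $2400.
The route S→Salem is not used.

0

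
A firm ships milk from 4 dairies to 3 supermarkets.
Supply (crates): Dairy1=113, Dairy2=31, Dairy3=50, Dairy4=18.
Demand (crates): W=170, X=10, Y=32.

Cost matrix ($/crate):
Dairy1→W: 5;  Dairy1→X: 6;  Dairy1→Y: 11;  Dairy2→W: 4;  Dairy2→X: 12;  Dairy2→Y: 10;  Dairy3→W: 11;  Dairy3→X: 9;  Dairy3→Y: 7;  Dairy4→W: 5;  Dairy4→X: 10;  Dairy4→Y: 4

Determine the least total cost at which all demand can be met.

1181

Optimal allocation:
  Dairy1->W: 113 crates
  Dairy2->W: 31 crates
  Dairy3->W: 8 crates
  Dairy3->X: 10 crates
  Dairy3->Y: 32 crates
  Dairy4->W: 18 crates
Total cost = $1181.
(Supply check: Dairy1 ships 113; Dairy2 ships 31; Dairy3 ships 50; Dairy4 ships 18.)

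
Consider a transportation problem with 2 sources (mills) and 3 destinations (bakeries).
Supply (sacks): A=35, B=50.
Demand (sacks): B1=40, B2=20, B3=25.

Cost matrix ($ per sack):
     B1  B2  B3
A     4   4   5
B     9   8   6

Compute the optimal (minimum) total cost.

A cheapest plan:
  A->B1: 35 × $4 = $140
  B->B1: 5 × $9 = $45
  B->B2: 20 × $8 = $160
  B->B3: 25 × $6 = $150
Total = 140 + 45 + 160 + 150 = $495.

495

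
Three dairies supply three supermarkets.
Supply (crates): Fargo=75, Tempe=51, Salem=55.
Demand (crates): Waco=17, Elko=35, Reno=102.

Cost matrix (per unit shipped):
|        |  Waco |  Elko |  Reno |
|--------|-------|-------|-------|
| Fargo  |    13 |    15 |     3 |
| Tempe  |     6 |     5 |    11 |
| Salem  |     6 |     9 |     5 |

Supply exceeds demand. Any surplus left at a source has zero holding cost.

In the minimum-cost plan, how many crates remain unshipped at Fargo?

0

An optimal plan:
  Fargo to Reno: 75 × 3 = 225
  Tempe to Waco: 16 × 6 = 96
  Tempe to Elko: 35 × 5 = 175
  Salem to Waco: 1 × 6 = 6
  Salem to Reno: 27 × 5 = 135
Total cost = 637.
Fargo ships 75 of its 75, leaving 0.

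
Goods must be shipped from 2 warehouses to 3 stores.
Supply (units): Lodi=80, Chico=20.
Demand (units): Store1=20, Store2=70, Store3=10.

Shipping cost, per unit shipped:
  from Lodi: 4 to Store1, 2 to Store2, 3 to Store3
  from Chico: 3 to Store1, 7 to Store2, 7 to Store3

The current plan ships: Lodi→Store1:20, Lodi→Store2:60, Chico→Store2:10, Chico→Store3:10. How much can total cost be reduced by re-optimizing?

110

Current plan cost = 20·4 + 60·2 + 10·7 + 10·7 = 340.
Optimal plan:
  Lodi to Store2: 70 units
  Lodi to Store3: 10 units
  Chico to Store1: 20 units
Optimal cost = 230.
Saving = 340 − 230 = 110.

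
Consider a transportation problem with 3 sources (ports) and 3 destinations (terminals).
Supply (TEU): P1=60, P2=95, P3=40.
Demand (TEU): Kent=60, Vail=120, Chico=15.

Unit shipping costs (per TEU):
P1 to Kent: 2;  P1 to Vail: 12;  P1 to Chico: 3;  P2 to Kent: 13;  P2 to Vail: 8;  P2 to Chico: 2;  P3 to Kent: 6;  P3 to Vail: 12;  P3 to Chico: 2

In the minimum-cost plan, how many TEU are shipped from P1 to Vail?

0

Optimal shipments:
  P1–Kent: 60 TEU
  P2–Vail: 95 TEU
  P3–Vail: 25 TEU
  P3–Chico: 15 TEU
Total cost = 1210.
The route P1→Vail is not used.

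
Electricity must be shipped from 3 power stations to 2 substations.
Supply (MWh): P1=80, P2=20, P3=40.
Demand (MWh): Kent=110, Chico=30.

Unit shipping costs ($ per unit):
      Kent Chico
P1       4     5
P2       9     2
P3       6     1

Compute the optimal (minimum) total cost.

An optimal shipping plan:
  P1 to Kent: 80 MWh
  P2 to Chico: 20 MWh
  P3 to Kent: 30 MWh
  P3 to Chico: 10 MWh
Total cost = $550.

550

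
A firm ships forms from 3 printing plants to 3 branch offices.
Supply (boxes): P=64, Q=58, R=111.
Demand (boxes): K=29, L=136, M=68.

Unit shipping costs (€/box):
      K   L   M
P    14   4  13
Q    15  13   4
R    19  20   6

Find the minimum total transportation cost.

2249

Optimal allocation:
  P–L: 64 × €4 = €256
  Q–L: 58 × €13 = €754
  R–K: 29 × €19 = €551
  R–L: 14 × €20 = €280
  R–M: 68 × €6 = €408
Total = 256 + 754 + 551 + 280 + 408 = €2249.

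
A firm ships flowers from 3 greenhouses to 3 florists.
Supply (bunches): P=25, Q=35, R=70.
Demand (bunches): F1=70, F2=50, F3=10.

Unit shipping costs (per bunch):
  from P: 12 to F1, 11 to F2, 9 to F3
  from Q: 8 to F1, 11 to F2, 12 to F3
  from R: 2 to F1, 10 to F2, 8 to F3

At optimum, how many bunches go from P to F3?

Solving gives:
  P to F2: 15 × 11 = 165
  P to F3: 10 × 9 = 90
  Q to F2: 35 × 11 = 385
  R to F1: 70 × 2 = 140
Total cost = 780.
So P→F3 carries 10 bunches.

10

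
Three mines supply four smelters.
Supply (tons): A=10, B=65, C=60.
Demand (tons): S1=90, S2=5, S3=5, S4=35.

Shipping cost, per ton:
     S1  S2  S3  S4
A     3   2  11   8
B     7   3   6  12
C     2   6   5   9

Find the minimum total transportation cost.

An optimal shipping plan:
  A→S4: 10 tons
  B→S1: 30 tons
  B→S2: 5 tons
  B→S3: 5 tons
  B→S4: 25 tons
  C→S1: 60 tons
Total cost = 755.

755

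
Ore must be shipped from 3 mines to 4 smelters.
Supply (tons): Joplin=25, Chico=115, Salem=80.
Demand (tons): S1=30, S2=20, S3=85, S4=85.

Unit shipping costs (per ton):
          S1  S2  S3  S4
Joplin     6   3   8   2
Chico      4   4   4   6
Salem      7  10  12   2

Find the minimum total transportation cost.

Optimal allocation:
  Joplin–S2: 20 × 3 = 60
  Joplin–S4: 5 × 2 = 10
  Chico–S1: 30 × 4 = 120
  Chico–S3: 85 × 4 = 340
  Salem–S4: 80 × 2 = 160
Total = 60 + 10 + 120 + 340 + 160 = 690.
(Supply check: Joplin ships 25; Chico ships 115; Salem ships 80.)

690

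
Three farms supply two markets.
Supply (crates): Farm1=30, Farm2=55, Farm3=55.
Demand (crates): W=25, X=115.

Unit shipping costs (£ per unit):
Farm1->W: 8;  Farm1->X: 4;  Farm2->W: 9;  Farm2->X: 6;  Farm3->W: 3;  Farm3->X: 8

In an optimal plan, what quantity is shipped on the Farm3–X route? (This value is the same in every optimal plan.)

30

Optimal shipments:
  Farm1→X: 30 × £4 = £120
  Farm2→X: 55 × £6 = £330
  Farm3→W: 25 × £3 = £75
  Farm3→X: 30 × £8 = £240
Total cost = £765.
So Farm3→X carries 30 crates.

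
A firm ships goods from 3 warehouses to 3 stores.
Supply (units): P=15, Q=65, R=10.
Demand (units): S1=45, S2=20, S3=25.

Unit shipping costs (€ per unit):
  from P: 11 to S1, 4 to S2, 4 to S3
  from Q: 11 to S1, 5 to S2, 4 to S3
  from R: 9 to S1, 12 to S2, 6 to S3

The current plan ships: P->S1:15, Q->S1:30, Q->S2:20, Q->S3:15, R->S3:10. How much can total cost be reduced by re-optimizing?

Current plan cost = 15·11 + 30·11 + 20·5 + 15·4 + 10·6 = €715.
Optimal plan:
  P->S2: 15 × €4 = €60
  Q->S1: 35 × €11 = €385
  Q->S2: 5 × €5 = €25
  Q->S3: 25 × €4 = €100
  R->S1: 10 × €9 = €90
Optimal cost = €660.
Saving = 715 − 660 = €55.

55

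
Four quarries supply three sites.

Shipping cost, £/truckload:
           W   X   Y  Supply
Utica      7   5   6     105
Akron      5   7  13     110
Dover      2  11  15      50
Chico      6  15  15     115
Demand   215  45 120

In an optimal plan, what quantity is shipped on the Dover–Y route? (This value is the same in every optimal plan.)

The minimum-cost plan:
  Utica to Y: 105 truckloads
  Akron to W: 50 truckloads
  Akron to X: 45 truckloads
  Akron to Y: 15 truckloads
  Dover to W: 50 truckloads
  Chico to W: 115 truckloads
Total cost = £2180.
The route Dover→Y is not used.

0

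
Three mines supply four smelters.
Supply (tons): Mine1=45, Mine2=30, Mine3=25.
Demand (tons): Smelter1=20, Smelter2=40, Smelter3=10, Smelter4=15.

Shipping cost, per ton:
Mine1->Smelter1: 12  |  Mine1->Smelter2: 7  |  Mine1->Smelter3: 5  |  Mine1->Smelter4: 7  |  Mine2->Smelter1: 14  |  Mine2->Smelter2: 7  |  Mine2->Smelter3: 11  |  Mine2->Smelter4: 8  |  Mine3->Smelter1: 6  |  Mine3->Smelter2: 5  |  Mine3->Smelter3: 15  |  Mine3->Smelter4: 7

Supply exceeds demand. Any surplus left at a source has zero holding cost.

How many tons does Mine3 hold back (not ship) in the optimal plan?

0

An optimal plan:
  Mine1 to Smelter2: 5 × 7 = 35
  Mine1 to Smelter3: 10 × 5 = 50
  Mine1 to Smelter4: 15 × 7 = 105
  Mine2 to Smelter2: 30 × 7 = 210
  Mine3 to Smelter1: 20 × 6 = 120
  Mine3 to Smelter2: 5 × 5 = 25
Total cost = 545.
Mine3 ships 25 of its 25, leaving 0.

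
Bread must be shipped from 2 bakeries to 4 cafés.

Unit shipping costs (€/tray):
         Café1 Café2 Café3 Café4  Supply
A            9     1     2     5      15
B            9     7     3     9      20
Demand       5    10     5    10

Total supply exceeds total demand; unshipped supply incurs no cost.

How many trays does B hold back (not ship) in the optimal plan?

An optimal plan:
  A->Café2: 10 × €1 = €10
  A->Café4: 5 × €5 = €25
  B->Café1: 5 × €9 = €45
  B->Café3: 5 × €3 = €15
  B->Café4: 5 × €9 = €45
Total cost = €140.
B ships 15 of its 20, leaving 5.

5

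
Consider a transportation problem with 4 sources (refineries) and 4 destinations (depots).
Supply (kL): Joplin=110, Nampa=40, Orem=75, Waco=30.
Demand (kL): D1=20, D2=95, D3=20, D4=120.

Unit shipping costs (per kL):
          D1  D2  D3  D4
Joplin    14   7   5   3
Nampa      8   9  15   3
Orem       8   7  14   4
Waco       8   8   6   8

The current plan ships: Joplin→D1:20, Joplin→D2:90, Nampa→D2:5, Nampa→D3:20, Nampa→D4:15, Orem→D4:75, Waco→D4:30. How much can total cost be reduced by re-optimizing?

Current plan cost = 20·14 + 90·7 + 5·9 + 20·15 + 15·3 + 75·4 + 30·8 = 1840.
Optimal plan:
  Joplin->D2: 20 kL
  Joplin->D3: 10 kL
  Joplin->D4: 80 kL
  Nampa->D4: 40 kL
  Orem->D2: 75 kL
  Waco->D1: 20 kL
  Waco->D3: 10 kL
Optimal cost = 1295.
Saving = 1840 − 1295 = 545.

545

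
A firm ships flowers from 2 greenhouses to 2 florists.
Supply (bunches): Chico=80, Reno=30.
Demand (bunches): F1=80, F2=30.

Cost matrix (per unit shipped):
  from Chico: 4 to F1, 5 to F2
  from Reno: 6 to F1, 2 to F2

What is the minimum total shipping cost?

380

One minimum-cost allocation:
  Chico–F1: 80 × 4 = 320
  Reno–F2: 30 × 2 = 60
Total = 320 + 60 = 380.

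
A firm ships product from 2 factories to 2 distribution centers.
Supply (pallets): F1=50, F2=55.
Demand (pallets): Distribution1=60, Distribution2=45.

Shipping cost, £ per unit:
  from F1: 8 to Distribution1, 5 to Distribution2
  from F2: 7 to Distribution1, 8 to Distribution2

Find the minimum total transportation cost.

Optimal allocation:
  F1->Distribution1: 5 pallets
  F1->Distribution2: 45 pallets
  F2->Distribution1: 55 pallets
Total cost = £650.

650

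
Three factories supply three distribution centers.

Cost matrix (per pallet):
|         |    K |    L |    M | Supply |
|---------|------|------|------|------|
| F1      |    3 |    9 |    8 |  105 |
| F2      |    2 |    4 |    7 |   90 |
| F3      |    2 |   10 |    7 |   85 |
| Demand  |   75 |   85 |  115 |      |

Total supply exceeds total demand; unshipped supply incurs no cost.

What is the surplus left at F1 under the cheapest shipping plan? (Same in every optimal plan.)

5

An optimal plan:
  F1->M: 100 × 8 = 800
  F2->L: 85 × 4 = 340
  F2->M: 5 × 7 = 35
  F3->K: 75 × 2 = 150
  F3->M: 10 × 7 = 70
Total cost = 1395.
F1 ships 100 of its 105, leaving 5.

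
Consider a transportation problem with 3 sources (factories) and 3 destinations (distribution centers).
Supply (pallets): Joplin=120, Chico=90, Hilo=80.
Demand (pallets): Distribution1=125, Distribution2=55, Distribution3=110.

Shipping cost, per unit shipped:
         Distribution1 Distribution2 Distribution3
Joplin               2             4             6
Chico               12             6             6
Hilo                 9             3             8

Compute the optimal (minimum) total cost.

1150

A cheapest plan:
  Joplin→Distribution1: 120 × 2 = 240
  Chico→Distribution3: 90 × 6 = 540
  Hilo→Distribution1: 5 × 9 = 45
  Hilo→Distribution2: 55 × 3 = 165
  Hilo→Distribution3: 20 × 8 = 160
Total = 240 + 540 + 45 + 165 + 160 = 1150.
(Supply check: Joplin ships 120; Chico ships 90; Hilo ships 80.)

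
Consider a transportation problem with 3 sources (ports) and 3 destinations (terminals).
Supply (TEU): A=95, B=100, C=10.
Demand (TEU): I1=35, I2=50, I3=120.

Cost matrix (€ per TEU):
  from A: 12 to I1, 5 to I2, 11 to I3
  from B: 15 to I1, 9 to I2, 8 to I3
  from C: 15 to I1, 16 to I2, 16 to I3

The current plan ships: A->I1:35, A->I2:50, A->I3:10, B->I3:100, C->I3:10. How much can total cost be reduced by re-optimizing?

Current plan cost = 35·12 + 50·5 + 10·11 + 100·8 + 10·16 = €1740.
Optimal plan:
  A to I1: 25 TEU
  A to I2: 50 TEU
  A to I3: 20 TEU
  B to I3: 100 TEU
  C to I1: 10 TEU
Optimal cost = €1720.
Saving = 1740 − 1720 = €20.

20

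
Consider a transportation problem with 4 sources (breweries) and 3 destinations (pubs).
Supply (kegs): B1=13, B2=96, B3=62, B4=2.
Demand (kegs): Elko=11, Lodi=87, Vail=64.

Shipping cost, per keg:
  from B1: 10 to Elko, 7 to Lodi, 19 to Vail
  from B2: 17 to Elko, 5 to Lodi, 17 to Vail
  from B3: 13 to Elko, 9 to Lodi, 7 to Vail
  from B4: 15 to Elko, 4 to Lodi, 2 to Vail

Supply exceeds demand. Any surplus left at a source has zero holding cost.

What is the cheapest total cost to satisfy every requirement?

One minimum-cost allocation:
  B1 to Elko: 11 × 10 = 110
  B2 to Lodi: 87 × 5 = 435
  B3 to Vail: 62 × 7 = 434
  B4 to Vail: 2 × 2 = 4
Total = 110 + 435 + 434 + 4 = 983.

983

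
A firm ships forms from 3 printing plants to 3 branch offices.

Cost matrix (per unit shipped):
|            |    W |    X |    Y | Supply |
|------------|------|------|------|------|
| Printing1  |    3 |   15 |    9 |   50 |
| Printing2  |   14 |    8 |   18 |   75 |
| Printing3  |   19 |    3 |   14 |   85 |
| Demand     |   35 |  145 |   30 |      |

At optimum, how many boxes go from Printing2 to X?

Solving gives:
  Printing1->W: 35 × 3 = 105
  Printing1->Y: 15 × 9 = 135
  Printing2->X: 60 × 8 = 480
  Printing2->Y: 15 × 18 = 270
  Printing3->X: 85 × 3 = 255
Total cost = 1245.
So Printing2→X carries 60 boxes.

60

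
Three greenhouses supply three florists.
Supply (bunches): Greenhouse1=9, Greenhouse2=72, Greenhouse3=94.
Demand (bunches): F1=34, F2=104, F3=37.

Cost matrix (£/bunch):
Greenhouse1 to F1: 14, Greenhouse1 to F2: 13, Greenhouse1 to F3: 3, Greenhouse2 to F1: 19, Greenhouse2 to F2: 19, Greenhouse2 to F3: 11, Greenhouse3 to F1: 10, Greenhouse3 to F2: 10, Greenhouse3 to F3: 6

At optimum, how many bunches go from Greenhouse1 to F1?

0

The minimum-cost plan:
  Greenhouse1–F3: 9 bunches
  Greenhouse2–F1: 34 bunches
  Greenhouse2–F2: 10 bunches
  Greenhouse2–F3: 28 bunches
  Greenhouse3–F2: 94 bunches
Total cost = £2111.
The route Greenhouse1→F1 is not used.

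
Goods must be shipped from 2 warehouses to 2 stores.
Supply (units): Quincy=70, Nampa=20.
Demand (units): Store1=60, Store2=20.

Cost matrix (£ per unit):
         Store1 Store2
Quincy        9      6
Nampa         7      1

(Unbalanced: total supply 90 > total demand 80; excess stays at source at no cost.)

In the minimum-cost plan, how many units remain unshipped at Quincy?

10

An optimal plan:
  Quincy->Store1: 60 × £9 = £540
  Nampa->Store2: 20 × £1 = £20
Total cost = £560.
Quincy ships 60 of its 70, leaving 10.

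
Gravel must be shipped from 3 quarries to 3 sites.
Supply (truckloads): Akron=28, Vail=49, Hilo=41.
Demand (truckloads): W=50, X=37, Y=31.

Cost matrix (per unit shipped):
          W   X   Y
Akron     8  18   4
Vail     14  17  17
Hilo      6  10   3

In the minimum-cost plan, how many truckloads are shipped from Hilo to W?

38

Optimal shipments:
  Akron→Y: 28 × 4 = 112
  Vail→W: 12 × 14 = 168
  Vail→X: 37 × 17 = 629
  Hilo→W: 38 × 6 = 228
  Hilo→Y: 3 × 3 = 9
Total cost = 1146.
So Hilo→W carries 38 truckloads.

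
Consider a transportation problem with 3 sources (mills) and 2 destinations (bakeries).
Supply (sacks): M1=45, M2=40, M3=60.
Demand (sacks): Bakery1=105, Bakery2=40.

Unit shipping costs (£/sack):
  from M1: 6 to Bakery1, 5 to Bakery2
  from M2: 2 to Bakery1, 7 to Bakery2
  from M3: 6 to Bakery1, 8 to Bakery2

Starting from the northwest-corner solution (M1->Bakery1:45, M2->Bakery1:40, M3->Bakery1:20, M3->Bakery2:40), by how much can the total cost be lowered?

Current plan cost = 45·6 + 40·2 + 20·6 + 40·8 = £790.
Optimal plan:
  M1→Bakery1: 5 × £6 = £30
  M1→Bakery2: 40 × £5 = £200
  M2→Bakery1: 40 × £2 = £80
  M3→Bakery1: 60 × £6 = £360
Optimal cost = £670.
Saving = 790 − 670 = £120.

120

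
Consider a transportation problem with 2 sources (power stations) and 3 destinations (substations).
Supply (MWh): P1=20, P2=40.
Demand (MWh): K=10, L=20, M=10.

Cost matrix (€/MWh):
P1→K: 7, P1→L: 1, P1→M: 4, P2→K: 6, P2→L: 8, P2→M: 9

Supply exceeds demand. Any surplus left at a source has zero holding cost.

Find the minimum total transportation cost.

Optimal allocation:
  P1→L: 20 MWh
  P2→K: 10 MWh
  P2→M: 10 MWh
Total cost = €170.

170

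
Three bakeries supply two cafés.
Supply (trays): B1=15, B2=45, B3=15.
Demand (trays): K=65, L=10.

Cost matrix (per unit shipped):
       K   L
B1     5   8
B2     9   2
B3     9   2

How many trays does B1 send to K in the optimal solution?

15

The minimum-cost plan:
  B1–K: 15 × 5 = 75
  B2–K: 45 × 9 = 405
  B3–K: 5 × 9 = 45
  B3–L: 10 × 2 = 20
Total cost = 545.
So B1→K carries 15 trays.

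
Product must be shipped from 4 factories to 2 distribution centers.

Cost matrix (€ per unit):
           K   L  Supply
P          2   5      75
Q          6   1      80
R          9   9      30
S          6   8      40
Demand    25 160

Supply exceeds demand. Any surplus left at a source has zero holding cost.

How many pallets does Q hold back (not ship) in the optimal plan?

0

An optimal plan:
  P to K: 25 × €2 = €50
  P to L: 50 × €5 = €250
  Q to L: 80 × €1 = €80
  S to L: 30 × €8 = €240
Total cost = €620.
Q ships 80 of its 80, leaving 0.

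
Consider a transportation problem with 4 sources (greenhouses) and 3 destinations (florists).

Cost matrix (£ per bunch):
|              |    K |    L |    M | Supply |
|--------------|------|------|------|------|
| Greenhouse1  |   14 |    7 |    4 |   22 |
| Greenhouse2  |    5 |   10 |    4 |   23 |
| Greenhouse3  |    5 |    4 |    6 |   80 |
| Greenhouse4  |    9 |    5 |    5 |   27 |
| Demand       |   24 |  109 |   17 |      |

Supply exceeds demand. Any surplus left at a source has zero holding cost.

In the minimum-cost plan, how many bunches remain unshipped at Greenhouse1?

2

An optimal plan:
  Greenhouse1–L: 3 bunches
  Greenhouse1–M: 17 bunches
  Greenhouse2–K: 23 bunches
  Greenhouse3–K: 1 bunches
  Greenhouse3–L: 79 bunches
  Greenhouse4–L: 27 bunches
Total cost = £660.
Greenhouse1 ships 20 of its 22, leaving 2.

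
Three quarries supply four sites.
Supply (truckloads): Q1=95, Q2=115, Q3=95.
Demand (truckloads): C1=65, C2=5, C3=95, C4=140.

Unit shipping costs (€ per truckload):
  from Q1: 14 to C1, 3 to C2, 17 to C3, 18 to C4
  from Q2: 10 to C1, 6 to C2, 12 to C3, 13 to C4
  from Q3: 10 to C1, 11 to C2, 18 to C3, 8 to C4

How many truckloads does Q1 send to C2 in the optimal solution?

5

Optimal shipments:
  Q1–C1: 65 × €14 = €910
  Q1–C2: 5 × €3 = €15
  Q1–C4: 25 × €18 = €450
  Q2–C3: 95 × €12 = €1140
  Q2–C4: 20 × €13 = €260
  Q3–C4: 95 × €8 = €760
Total cost = €3535.
So Q1→C2 carries 5 truckloads.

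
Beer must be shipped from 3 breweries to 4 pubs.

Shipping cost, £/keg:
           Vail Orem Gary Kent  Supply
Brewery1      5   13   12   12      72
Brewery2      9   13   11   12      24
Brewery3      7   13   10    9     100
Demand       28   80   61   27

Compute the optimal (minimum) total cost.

Optimal allocation:
  Brewery1->Vail: 28 kegs
  Brewery1->Orem: 44 kegs
  Brewery2->Orem: 24 kegs
  Brewery3->Orem: 12 kegs
  Brewery3->Gary: 61 kegs
  Brewery3->Kent: 27 kegs
Total cost = £2033.
(Supply check: Brewery1 ships 72; Brewery2 ships 24; Brewery3 ships 100.)

2033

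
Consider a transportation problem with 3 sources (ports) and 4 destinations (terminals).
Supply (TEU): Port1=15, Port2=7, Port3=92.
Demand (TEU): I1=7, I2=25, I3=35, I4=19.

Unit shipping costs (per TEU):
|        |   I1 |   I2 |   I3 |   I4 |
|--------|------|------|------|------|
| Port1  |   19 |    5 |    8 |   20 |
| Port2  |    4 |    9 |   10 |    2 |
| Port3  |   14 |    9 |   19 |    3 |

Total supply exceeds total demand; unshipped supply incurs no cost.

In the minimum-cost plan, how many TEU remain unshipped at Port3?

28

An optimal plan:
  Port1→I3: 15 × 8 = 120
  Port2→I1: 7 × 4 = 28
  Port3→I2: 25 × 9 = 225
  Port3→I3: 20 × 19 = 380
  Port3→I4: 19 × 3 = 57
Total cost = 810.
Port3 ships 64 of its 92, leaving 28.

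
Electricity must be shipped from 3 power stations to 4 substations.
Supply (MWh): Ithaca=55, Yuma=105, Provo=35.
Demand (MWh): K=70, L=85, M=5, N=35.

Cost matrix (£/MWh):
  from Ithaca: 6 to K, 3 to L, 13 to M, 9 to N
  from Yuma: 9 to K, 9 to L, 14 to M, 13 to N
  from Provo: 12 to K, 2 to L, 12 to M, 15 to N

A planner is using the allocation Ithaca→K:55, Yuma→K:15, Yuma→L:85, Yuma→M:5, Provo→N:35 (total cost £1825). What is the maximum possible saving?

Current plan cost = 55·6 + 15·9 + 85·9 + 5·14 + 35·15 = £1825.
Optimal plan:
  Ithaca→L: 50 × £3 = £150
  Ithaca→N: 5 × £9 = £45
  Yuma→K: 70 × £9 = £630
  Yuma→M: 5 × £14 = £70
  Yuma→N: 30 × £13 = £390
  Provo→L: 35 × £2 = £70
Optimal cost = £1355.
Saving = 1825 − 1355 = £470.

470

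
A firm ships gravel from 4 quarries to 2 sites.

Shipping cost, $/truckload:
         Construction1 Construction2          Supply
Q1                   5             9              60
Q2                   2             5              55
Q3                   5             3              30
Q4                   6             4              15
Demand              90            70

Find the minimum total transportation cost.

635

An optimal shipping plan:
  Q1–Construction1: 60 × $5 = $300
  Q2–Construction1: 30 × $2 = $60
  Q2–Construction2: 25 × $5 = $125
  Q3–Construction2: 30 × $3 = $90
  Q4–Construction2: 15 × $4 = $60
Total = 300 + 60 + 125 + 90 + 60 = $635.
(Supply check: Q1 ships 60; Q2 ships 55; Q3 ships 30; Q4 ships 15.)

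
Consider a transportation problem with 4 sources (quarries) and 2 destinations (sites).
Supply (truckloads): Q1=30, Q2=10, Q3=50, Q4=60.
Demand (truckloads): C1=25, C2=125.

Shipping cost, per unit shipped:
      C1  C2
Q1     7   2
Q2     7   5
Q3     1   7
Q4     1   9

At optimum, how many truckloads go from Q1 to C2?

30

Optimal shipments:
  Q1 to C2: 30 × 2 = 60
  Q2 to C2: 10 × 5 = 50
  Q3 to C2: 50 × 7 = 350
  Q4 to C1: 25 × 1 = 25
  Q4 to C2: 35 × 9 = 315
Total cost = 800.
So Q1→C2 carries 30 truckloads.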